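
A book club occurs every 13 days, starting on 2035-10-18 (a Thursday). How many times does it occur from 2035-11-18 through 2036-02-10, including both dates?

6

Occurrences land 13·i days after 2035-10-18 for i = 0, 1, 2, …
2035-11-18 is 31 days after the start; 31 ÷ 13 = 2 remainder 5; since the remainder is 5, round up to i = 3. First occurrence in the window: #4 on 2035-11-26 (3×13 = 39 days in).
2036-02-10 is 115 days after the start; 115 ÷ 13 = 8 remainder 11. Last occurrence in the window: #9 on 2036-01-30.
Occurrences #4 through #9: 6 in total.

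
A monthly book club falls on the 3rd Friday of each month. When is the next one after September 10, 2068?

September 21, 2068

September 2068 starts on a Saturday; its first Friday is the 7th, so the 3rd Friday is the 21st — September 21, 2068.
September 21, 2068 is after September 10, 2068, so that is the next one.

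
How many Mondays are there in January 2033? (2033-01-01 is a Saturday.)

5

2033-01-01 is a Saturday; the first Monday on or after it is 2033-01-03 (2 days later).
From 2033-01-03 to 2033-01-31 is 31 − 3 = 28 days.
28 ÷ 7 = 4 full weeks with remainder 0, so 4 more Mondays after the first → 5.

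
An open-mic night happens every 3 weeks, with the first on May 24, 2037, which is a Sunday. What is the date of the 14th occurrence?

February 21, 2038

The 14th occurrence is 13 intervals after the first: 13 × 21 = 273 days after May 24, 2037.
May has 31 days — 7 days to the end of May leaves 266.
June has 30 days (236 left).
July has 31 days (205 left).
August has 31 days (174 left).
September has 30 days (144 left).
October has 31 days (113 left).
November has 30 days (83 left).
December has 31 days (52 left).
January has 31 days (21 left).
21 days into February → February 21, 2038.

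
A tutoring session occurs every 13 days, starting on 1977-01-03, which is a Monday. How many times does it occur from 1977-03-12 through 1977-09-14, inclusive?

14

Occurrences land 13·i days after 1977-01-03 for i = 0, 1, 2, …
1977-03-12 is 68 days after the start; 68 ÷ 13 = 5 remainder 3; since the remainder is 3, round up to i = 6. First occurrence in the window: #7 on 1977-03-22 (6×13 = 78 days in).
1977-09-14 is 254 days after the start; 254 ÷ 13 = 19 remainder 7. Last occurrence in the window: #20 on 1977-09-07.
Occurrences #7 through #20: 14 in total.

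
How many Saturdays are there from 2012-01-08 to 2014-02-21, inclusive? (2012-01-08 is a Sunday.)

2012-01-08 is a Sunday; the first Saturday on or after it is 2012-01-14 (6 days later).
From 2012-01-14 to 2014-02-21: 352 + 365 + 52 = 769 days (rest of 2012, 2013, to 2014-02-21 in 2014).
769 ÷ 7 = 109 full weeks with remainder 6, so 109 more Saturdays after the first → 110.

110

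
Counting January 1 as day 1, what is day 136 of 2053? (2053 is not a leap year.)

Jan has 31 days (136 − 31 = 105 remain).
Feb has 28 days (105 − 28 = 77 remain).
Mar has 31 days (77 − 31 = 46 remain).
Apr has 30 days (46 − 30 = 16 remain).
16 into May → May 16.

May 16, 2053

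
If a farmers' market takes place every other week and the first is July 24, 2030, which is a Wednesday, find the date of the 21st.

April 30, 2031

The 21st occurrence is 20 intervals after the first: 20 × 14 = 280 days after July 24, 2030.
July has 31 days — 7 days to the end of July leaves 273.
August has 31 days (242 left).
September has 30 days (212 left).
October has 31 days (181 left).
November has 30 days (151 left).
December has 31 days (120 left).
January has 31 days (89 left).
February has 28 days (61 left).
March has 31 days (30 left).
30 days into April → April 30, 2031.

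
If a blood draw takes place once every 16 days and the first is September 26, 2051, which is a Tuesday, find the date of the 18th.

June 24, 2052

The 18th occurrence is 17 intervals after the first: 17 × 16 = 272 days after September 26, 2051.
September has 30 days — 4 days to the end of September leaves 268.
October has 31 days (237 left).
November has 30 days (207 left).
December has 31 days (176 left).
January has 31 days (145 left).
February has 29 days (116 left).
March has 31 days (85 left).
April has 30 days (55 left).
May has 31 days (24 left).
24 days into June → June 24, 2052.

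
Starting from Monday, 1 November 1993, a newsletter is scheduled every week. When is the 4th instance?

22 November 1993

The 4th occurrence is 3 intervals after the first: 3 × 7 = 21 days after 1 November 1993.
21 days later is 22 November 1993.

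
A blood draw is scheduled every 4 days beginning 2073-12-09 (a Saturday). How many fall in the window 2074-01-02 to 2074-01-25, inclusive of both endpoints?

Occurrences land 4·i days after 2073-12-09 for i = 0, 1, 2, …
2074-01-02 is 24 days after the start; 24 ÷ 4 = 6 remainder 0. First occurrence in the window: #7 on 2074-01-02 (6×4 = 24 days in).
2074-01-25 is 47 days after the start; 47 ÷ 4 = 11 remainder 3. Last occurrence in the window: #12 on 2074-01-22.
Occurrences #7 through #12: 6 in total.

6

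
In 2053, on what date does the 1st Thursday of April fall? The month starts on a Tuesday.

April 2053 begins on a Tuesday, so the first Thursday is April 3 (2 days later).

April 3, 2053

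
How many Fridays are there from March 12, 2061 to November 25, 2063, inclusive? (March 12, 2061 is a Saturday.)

March 12, 2061 is a Saturday; the first Friday on or after it is March 18, 2061 (6 days later).
From March 18, 2061 to November 25, 2063: 288 + 365 + 329 = 982 days (rest of 2061, 2062, to November 25, 2063 in 2063).
982 ÷ 7 = 140 full weeks with remainder 2, so 140 more Fridays after the first → 141.

141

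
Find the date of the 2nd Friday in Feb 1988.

Feb 12, 1988

Feb 1988 begins on a Monday, so the first Friday is Feb 5 (4 days later).
The 2nd Friday is 1 weeks later: 5 + 7 = 12.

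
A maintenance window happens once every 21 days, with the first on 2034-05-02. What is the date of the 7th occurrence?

The 7th occurrence is 6 intervals after the first: 6 × 21 = 126 days after 2034-05-02.
May has 31 days — 29 days to the end of May leaves 97.
June has 30 days (67 left).
July has 31 days (36 left).
August has 31 days (5 left).
5 days into September → 2034-09-05.

2034-09-05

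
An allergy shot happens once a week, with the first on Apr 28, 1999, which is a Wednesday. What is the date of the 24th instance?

Oct 6, 1999

The 24th occurrence is 23 intervals after the first: 23 × 7 = 161 days after Apr 28, 1999.
Apr has 30 days — 2 days to the end of Apr leaves 159.
May has 31 days (128 left).
Jun has 30 days (98 left).
Jul has 31 days (67 left).
Aug has 31 days (36 left).
Sep has 30 days (6 left).
6 days into Oct → Oct 6, 1999.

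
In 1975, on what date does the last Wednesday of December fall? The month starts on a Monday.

December 1975 begins on a Monday, so the first Wednesday is December 3 (2 days later).
December 1975 has 31 days. Adding weeks: 3, 10, 17, 24, 31 — the last one ≤ 31 is the 31st.

1975-12-31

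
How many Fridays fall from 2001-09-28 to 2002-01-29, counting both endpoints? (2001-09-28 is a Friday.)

18

2001-09-28 is a Friday; the first Friday on or after it is 2001-09-28.
From 2001-09-28 to 2002-01-29: 2 + 31 + 30 + 31 + 29 = 123 days (rest of September, October, November, December, January).
123 ÷ 7 = 17 full weeks with remainder 4, so 17 more Fridays after the first → 18.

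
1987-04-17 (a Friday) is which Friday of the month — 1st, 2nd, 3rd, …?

3rd

Day 17 falls in week ⌈17/7⌉ of the month.
Days 1–7 hold the 1st Friday, 8–14 the 2nd, 15–21 the 3rd, 22–28 the 4th, 29–31 the 5th.
17 is in the range for the 3rd.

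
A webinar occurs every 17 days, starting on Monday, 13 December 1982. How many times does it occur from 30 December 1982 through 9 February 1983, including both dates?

Occurrences land 17·i days after 13 December 1982 for i = 0, 1, 2, …
30 December 1982 is 17 days after the start; 17 ÷ 17 = 1 remainder 0. First occurrence in the window: #2 on 30 December 1982 (1×17 = 17 days in).
9 February 1983 is 58 days after the start; 58 ÷ 17 = 3 remainder 7. Last occurrence in the window: #4 on 2 February 1983.
Occurrences #2 through #4: 3 in total.

3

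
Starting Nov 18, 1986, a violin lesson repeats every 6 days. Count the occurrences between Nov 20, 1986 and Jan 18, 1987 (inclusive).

Occurrences land 6·i days after Nov 18, 1986 for i = 0, 1, 2, …
Nov 20, 1986 is 2 days after the start; 2 ÷ 6 = 0 remainder 2; since the remainder is 2, round up to i = 1. First occurrence in the window: #2 on Nov 24, 1986 (1×6 = 6 days in).
Jan 18, 1987 is 61 days after the start; 61 ÷ 6 = 10 remainder 1. Last occurrence in the window: #11 on Jan 17, 1987.
Occurrences #2 through #11: 10 in total.

10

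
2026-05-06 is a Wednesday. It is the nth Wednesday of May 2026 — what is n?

Day 6 falls in week ⌈6/7⌉ of the month.
Days 1–7 hold the 1st Wednesday, 8–14 the 2nd, 15–21 the 3rd, 22–28 the 4th, 29–31 the 5th.
6 is in the range for the 1st.

1st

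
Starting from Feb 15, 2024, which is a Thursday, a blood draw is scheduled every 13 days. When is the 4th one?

The 4th occurrence is 3 intervals after the first: 3 × 13 = 39 days after Feb 15, 2024.
Feb has 29 days — 14 days to the end of Feb leaves 25.
25 days into Mar → Mar 25, 2024.

Mar 25, 2024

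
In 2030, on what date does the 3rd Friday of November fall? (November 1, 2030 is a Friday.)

November 2030 begins on a Friday, so the first Friday is November 1.
The 3rd Friday is 2 weeks later: 1 + 14 = 15.

November 15, 2030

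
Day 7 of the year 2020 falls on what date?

7 into January → January 7.

January 7, 2020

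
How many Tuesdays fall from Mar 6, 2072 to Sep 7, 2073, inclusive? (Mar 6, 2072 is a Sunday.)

Mar 6, 2072 is a Sunday; the first Tuesday on or after it is Mar 8, 2072 (2 days later).
From Mar 8, 2072 to Sep 7, 2073: 298 + 250 = 548 days (rest of 2072, to Sep 7, 2073 in 2073).
548 ÷ 7 = 78 full weeks with remainder 2, so 78 more Tuesdays after the first → 79.

79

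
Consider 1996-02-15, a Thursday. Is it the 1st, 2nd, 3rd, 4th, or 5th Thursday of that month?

Day 15 falls in week ⌈15/7⌉ of the month.
Days 1–7 hold the 1st Thursday, 8–14 the 2nd, 15–21 the 3rd, 22–28 the 4th, 29–31 the 5th.
15 is in the range for the 3rd.

3rd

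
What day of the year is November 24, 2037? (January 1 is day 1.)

Days in months before November: 31 + 28 + 31 + 30 + 31 + 30 + 31 + 31 + 30 + 31 = 304.
Plus 24 days into November → day 328.

328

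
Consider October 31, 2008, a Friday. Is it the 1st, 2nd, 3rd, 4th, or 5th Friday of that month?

Day 31 falls in week ⌈31/7⌉ of the month.
Days 1–7 hold the 1st Friday, 8–14 the 2nd, 15–21 the 3rd, 22–28 the 4th, 29–31 the 5th.
31 is in the range for the 5th.

5th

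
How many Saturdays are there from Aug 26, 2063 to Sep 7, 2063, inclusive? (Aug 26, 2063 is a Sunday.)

Aug 26, 2063 is a Sunday; the first Saturday on or after it is Sep 1, 2063 (6 days later).
From Sep 1, 2063 to Sep 7, 2063 is 7 − 1 = 6 days.
6 ÷ 7 = 0 full weeks with remainder 6, so 0 more Saturdays after the first → 1.

1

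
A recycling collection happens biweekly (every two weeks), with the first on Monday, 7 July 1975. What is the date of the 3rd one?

4 August 1975

The 3rd occurrence is 2 intervals after the first: 2 × 14 = 28 days after 7 July 1975.
July has 31 days — 24 days to the end of July leaves 4.
4 days into August → 4 August 1975.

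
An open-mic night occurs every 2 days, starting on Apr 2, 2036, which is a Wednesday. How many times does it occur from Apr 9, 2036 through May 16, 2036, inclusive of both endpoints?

19

Occurrences land 2·i days after Apr 2, 2036 for i = 0, 1, 2, …
Apr 9, 2036 is 7 days after the start; 7 ÷ 2 = 3 remainder 1; since the remainder is 1, round up to i = 4. First occurrence in the window: #5 on Apr 10, 2036 (4×2 = 8 days in).
May 16, 2036 is 44 days after the start; 44 ÷ 2 = 22 remainder 0. Last occurrence in the window: #23 on May 16, 2036.
Occurrences #5 through #23: 19 in total.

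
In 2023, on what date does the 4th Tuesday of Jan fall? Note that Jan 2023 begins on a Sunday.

Jan 2023 begins on a Sunday, so the first Tuesday is Jan 3 (2 days later).
The 4th Tuesday is 3 weeks later: 3 + 21 = 24.

Jan 24, 2023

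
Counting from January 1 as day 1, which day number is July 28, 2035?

Days in months before July: 31 + 28 + 31 + 30 + 31 + 30 = 181.
Plus 28 days into July → day 209.

209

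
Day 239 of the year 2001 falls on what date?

2001-08-27

January has 31 days (239 − 31 = 208 remain).
February has 28 days (208 − 28 = 180 remain).
March has 31 days (180 − 31 = 149 remain).
April has 30 days (149 − 30 = 119 remain).
May has 31 days (119 − 31 = 88 remain).
June has 30 days (88 − 30 = 58 remain).
July has 31 days (58 − 31 = 27 remain).
27 into August → August 27.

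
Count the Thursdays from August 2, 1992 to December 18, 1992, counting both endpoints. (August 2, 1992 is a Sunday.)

20

August 2, 1992 is a Sunday; the first Thursday on or after it is August 6, 1992 (4 days later).
From August 6, 1992 to December 18, 1992: 25 + 30 + 31 + 30 + 18 = 134 days (rest of August, September, October, November, December).
134 ÷ 7 = 19 full weeks with remainder 1, so 19 more Thursdays after the first → 20.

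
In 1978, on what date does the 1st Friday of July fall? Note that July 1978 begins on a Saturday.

1978-07-07

July 1978 begins on a Saturday, so the first Friday is July 7 (6 days later).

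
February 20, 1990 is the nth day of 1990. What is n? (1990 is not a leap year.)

Days in months before February: 31 = 31.
Plus 20 days into February → day 51.

51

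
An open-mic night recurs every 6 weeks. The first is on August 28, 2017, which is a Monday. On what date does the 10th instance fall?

The 10th occurrence is 9 intervals after the first: 9 × 42 = 378 days after August 28, 2017.
August has 31 days — 3 days to the end of August leaves 375.
September has 30 days (345 left).
October has 31 days (314 left).
November has 30 days (284 left).
December has 31 days (253 left).
January has 31 days (222 left).
February has 28 days (194 left).
March has 31 days (163 left).
April has 30 days (133 left).
May has 31 days (102 left).
June has 30 days (72 left).
July has 31 days (41 left).
August has 31 days (10 left).
10 days into September → September 10, 2018.

September 10, 2018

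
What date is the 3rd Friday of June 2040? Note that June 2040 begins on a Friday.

June 15, 2040

June 2040 begins on a Friday, so the first Friday is June 1.
The 3rd Friday is 2 weeks later: 1 + 14 = 15.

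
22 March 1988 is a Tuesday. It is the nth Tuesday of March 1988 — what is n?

Day 22 falls in week ⌈22/7⌉ of the month.
Days 1–7 hold the 1st Tuesday, 8–14 the 2nd, 15–21 the 3rd, 22–28 the 4th, 29–31 the 5th.
22 is in the range for the 4th.

4th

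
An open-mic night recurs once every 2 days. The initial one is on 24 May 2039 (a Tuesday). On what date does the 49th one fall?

The 49th occurrence is 48 intervals after the first: 48 × 2 = 96 days after 24 May 2039.
May has 31 days — 7 days to the end of May leaves 89.
June has 30 days (59 left).
July has 31 days (28 left).
28 days into August → 28 August 2039.

28 August 2039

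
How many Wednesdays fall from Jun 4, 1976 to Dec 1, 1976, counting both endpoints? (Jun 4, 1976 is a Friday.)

Jun 4, 1976 is a Friday; the first Wednesday on or after it is Jun 9, 1976 (5 days later).
From Jun 9, 1976 to Dec 1, 1976: 21 + 31 + 31 + 30 + 31 + 30 + 1 = 175 days (rest of Jun, Jul, Aug, Sep, Oct, Nov, Dec).
175 ÷ 7 = 25 full weeks with remainder 0, so 25 more Wednesdays after the first → 26.

26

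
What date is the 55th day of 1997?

January has 31 days (55 − 31 = 24 remain).
24 into February → February 24.

24 February 1997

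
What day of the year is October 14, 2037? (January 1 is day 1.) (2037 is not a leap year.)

287

Days in months before October: 31 + 28 + 31 + 30 + 31 + 30 + 31 + 31 + 30 = 273.
Plus 14 days into October → day 287.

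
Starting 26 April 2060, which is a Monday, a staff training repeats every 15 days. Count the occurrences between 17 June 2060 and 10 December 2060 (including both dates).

12

Occurrences land 15·i days after 26 April 2060 for i = 0, 1, 2, …
17 June 2060 is 52 days after the start; 52 ÷ 15 = 3 remainder 7; since the remainder is 7, round up to i = 4. First occurrence in the window: #5 on 25 June 2060 (4×15 = 60 days in).
10 December 2060 is 228 days after the start; 228 ÷ 15 = 15 remainder 3. Last occurrence in the window: #16 on 7 December 2060.
Occurrences #5 through #16: 12 in total.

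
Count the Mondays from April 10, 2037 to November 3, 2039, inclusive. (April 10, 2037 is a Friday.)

April 10, 2037 is a Friday; the first Monday on or after it is April 13, 2037 (3 days later).
From April 13, 2037 to November 3, 2039: 262 + 365 + 307 = 934 days (rest of 2037, 2038, to November 3, 2039 in 2039).
934 ÷ 7 = 133 full weeks with remainder 3, so 133 more Mondays after the first → 134.

134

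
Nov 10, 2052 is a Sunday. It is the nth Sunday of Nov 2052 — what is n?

2nd

Day 10 falls in week ⌈10/7⌉ of the month.
Days 1–7 hold the 1st Sunday, 8–14 the 2nd, 15–21 the 3rd, 22–28 the 4th, 29–31 the 5th.
10 is in the range for the 2nd.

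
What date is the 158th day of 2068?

June 6, 2068

January has 31 days (158 − 31 = 127 remain).
February has 29 days (127 − 29 = 98 remain).
March has 31 days (98 − 31 = 67 remain).
April has 30 days (67 − 30 = 37 remain).
May has 31 days (37 − 31 = 6 remain).
6 into June → June 6.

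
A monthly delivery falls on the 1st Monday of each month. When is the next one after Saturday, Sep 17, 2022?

Oct 3, 2022

Sep 2022 starts on a Thursday, so its 1st Monday is Sep 5, 2022 (4 days in).
That is not after Sep 17, 2022, so look at Oct 2022.
Oct 2022 starts on a Saturday, so its 1st Monday is Oct 3, 2022 (2 days in).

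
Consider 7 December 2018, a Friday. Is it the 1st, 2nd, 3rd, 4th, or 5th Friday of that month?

Day 7 falls in week ⌈7/7⌉ of the month.
Days 1–7 hold the 1st Friday, 8–14 the 2nd, 15–21 the 3rd, 22–28 the 4th, 29–31 the 5th.
7 is in the range for the 1st.

1st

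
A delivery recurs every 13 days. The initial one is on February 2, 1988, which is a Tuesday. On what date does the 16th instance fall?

The 16th occurrence is 15 intervals after the first: 15 × 13 = 195 days after February 2, 1988.
February has 29 days — 27 days to the end of February leaves 168.
March has 31 days (137 left).
April has 30 days (107 left).
May has 31 days (76 left).
June has 30 days (46 left).
July has 31 days (15 left).
15 days into August → August 15, 1988.

August 15, 1988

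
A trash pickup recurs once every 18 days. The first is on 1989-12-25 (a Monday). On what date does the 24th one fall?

The 24th occurrence is 23 intervals after the first: 23 × 18 = 414 days after 1989-12-25.
December has 31 days — 6 days to the end of December leaves 408.
1990 has 365 days (43 left).
January has 31 days (12 left).
12 days into February → 1991-02-12.

1991-02-12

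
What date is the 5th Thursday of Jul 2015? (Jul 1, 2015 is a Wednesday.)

Jul 2015 begins on a Wednesday, so the first Thursday is Jul 2 (1 day later).
The 5th Thursday is 4 weeks later: 2 + 28 = 30.

Jul 30, 2015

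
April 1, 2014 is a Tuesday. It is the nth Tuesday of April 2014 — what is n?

Day 1 falls in week ⌈1/7⌉ of the month.
Days 1–7 hold the 1st Tuesday, 8–14 the 2nd, 15–21 the 3rd, 22–28 the 4th, 29–31 the 5th.
1 is in the range for the 1st.

1st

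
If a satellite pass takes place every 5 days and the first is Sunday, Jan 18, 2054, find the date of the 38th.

The 38th occurrence is 37 intervals after the first: 37 × 5 = 185 days after Jan 18, 2054.
Jan has 31 days — 13 days to the end of Jan leaves 172.
Feb has 28 days (144 left).
Mar has 31 days (113 left).
Apr has 30 days (83 left).
May has 31 days (52 left).
Jun has 30 days (22 left).
22 days into Jul → Jul 22, 2054.

Jul 22, 2054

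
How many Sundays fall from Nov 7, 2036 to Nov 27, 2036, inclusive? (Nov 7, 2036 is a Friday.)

3

Nov 7, 2036 is a Friday; the first Sunday on or after it is Nov 9, 2036 (2 days later).
From Nov 9, 2036 to Nov 27, 2036 is 27 − 9 = 18 days.
18 ÷ 7 = 2 full weeks with remainder 4, so 2 more Sundays after the first → 3.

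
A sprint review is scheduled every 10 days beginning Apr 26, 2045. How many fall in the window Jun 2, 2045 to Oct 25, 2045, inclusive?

15

Occurrences land 10·i days after Apr 26, 2045 for i = 0, 1, 2, …
Jun 2, 2045 is 37 days after the start; 37 ÷ 10 = 3 remainder 7; since the remainder is 7, round up to i = 4. First occurrence in the window: #5 on Jun 5, 2045 (4×10 = 40 days in).
Oct 25, 2045 is 182 days after the start; 182 ÷ 10 = 18 remainder 2. Last occurrence in the window: #19 on Oct 23, 2045.
Occurrences #5 through #19: 15 in total.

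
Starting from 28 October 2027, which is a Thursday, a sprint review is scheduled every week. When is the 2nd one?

The 2nd occurrence is 1 interval after the first: 1 × 7 = 7 days after 28 October 2027.
October has 31 days — 3 days to the end of October leaves 4.
4 days into November → 4 November 2027.

4 November 2027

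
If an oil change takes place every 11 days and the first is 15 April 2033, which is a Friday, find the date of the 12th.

14 August 2033

The 12th occurrence is 11 intervals after the first: 11 × 11 = 121 days after 15 April 2033.
April has 30 days — 15 days to the end of April leaves 106.
May has 31 days (75 left).
June has 30 days (45 left).
July has 31 days (14 left).
14 days into August → 14 August 2033.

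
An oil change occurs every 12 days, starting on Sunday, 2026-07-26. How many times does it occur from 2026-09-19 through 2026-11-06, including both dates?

Occurrences land 12·i days after 2026-07-26 for i = 0, 1, 2, …
2026-09-19 is 55 days after the start; 55 ÷ 12 = 4 remainder 7; since the remainder is 7, round up to i = 5. First occurrence in the window: #6 on 2026-09-24 (5×12 = 60 days in).
2026-11-06 is 103 days after the start; 103 ÷ 12 = 8 remainder 7. Last occurrence in the window: #9 on 2026-10-30.
Occurrences #6 through #9: 4 in total.

4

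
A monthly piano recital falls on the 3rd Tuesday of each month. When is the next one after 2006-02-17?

2006-02-21

February 2006 starts on a Wednesday; its first Tuesday is the 7th, so the 3rd Tuesday is the 21st — 2006-02-21.
2006-02-21 is after 2006-02-17, so that is the next one.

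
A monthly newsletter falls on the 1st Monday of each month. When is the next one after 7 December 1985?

6 January 1986

December 1985 starts on a Sunday, so its 1st Monday is 2 December 1985 (1 day in).
That is not after 7 December 1985, so look at January 1986.
January 1986 starts on a Wednesday, so its 1st Monday is 6 January 1986 (5 days in).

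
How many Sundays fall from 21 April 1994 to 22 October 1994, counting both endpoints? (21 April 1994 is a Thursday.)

26

21 April 1994 is a Thursday; the first Sunday on or after it is 24 April 1994 (3 days later).
From 24 April 1994 to 22 October 1994: 6 + 31 + 30 + 31 + 31 + 30 + 22 = 181 days (rest of April, May, June, July, August, September, October).
181 ÷ 7 = 25 full weeks with remainder 6, so 25 more Sundays after the first → 26.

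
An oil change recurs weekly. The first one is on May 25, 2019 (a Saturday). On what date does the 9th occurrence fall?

The 9th occurrence is 8 intervals after the first: 8 × 7 = 56 days after May 25, 2019.
May has 31 days — 6 days to the end of May leaves 50.
June has 30 days (20 left).
20 days into July → July 20, 2019.

July 20, 2019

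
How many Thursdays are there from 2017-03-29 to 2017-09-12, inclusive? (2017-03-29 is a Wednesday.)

24

2017-03-29 is a Wednesday; the first Thursday on or after it is 2017-03-30 (1 day later).
From 2017-03-30 to 2017-09-12: 1 + 30 + 31 + 30 + 31 + 31 + 12 = 166 days (rest of March, April, May, June, July, August, September).
166 ÷ 7 = 23 full weeks with remainder 5, so 23 more Thursdays after the first → 24.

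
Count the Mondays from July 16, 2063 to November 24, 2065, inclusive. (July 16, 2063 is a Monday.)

124

July 16, 2063 is a Monday; the first Monday on or after it is July 16, 2063.
From July 16, 2063 to November 24, 2065: 168 + 366 + 328 = 862 days (rest of 2063, 2064, to November 24, 2065 in 2065).
862 ÷ 7 = 123 full weeks with remainder 1, so 123 more Mondays after the first → 124.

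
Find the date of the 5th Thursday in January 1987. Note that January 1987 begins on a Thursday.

29 January 1987

January 1987 begins on a Thursday, so the first Thursday is January 1.
The 5th Thursday is 4 weeks later: 1 + 28 = 29.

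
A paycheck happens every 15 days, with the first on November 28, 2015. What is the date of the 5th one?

The 5th occurrence is 4 intervals after the first: 4 × 15 = 60 days after November 28, 2015.
November has 30 days — 2 days to the end of November leaves 58.
December has 31 days (27 left).
27 days into January → January 27, 2016.

January 27, 2016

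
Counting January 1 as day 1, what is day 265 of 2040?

January has 31 days (265 − 31 = 234 remain).
February has 29 days (234 − 29 = 205 remain).
March has 31 days (205 − 31 = 174 remain).
April has 30 days (174 − 30 = 144 remain).
May has 31 days (144 − 31 = 113 remain).
June has 30 days (113 − 30 = 83 remain).
July has 31 days (83 − 31 = 52 remain).
August has 31 days (52 − 31 = 21 remain).
21 into September → September 21.

21 September 2040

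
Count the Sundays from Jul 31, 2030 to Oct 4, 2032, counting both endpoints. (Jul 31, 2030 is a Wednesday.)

114

Jul 31, 2030 is a Wednesday; the first Sunday on or after it is Aug 4, 2030 (4 days later).
From Aug 4, 2030 to Oct 4, 2032: 149 + 365 + 278 = 792 days (rest of 2030, 2031, to Oct 4, 2032 in 2032).
792 ÷ 7 = 113 full weeks with remainder 1, so 113 more Sundays after the first → 114.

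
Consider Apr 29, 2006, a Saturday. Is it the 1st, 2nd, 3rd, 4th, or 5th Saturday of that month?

Day 29 falls in week ⌈29/7⌉ of the month.
Days 1–7 hold the 1st Saturday, 8–14 the 2nd, 15–21 the 3rd, 22–28 the 4th, 29–31 the 5th.
29 is in the range for the 5th.

5th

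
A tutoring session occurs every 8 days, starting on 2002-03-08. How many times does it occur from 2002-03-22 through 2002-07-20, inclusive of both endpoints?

15

Occurrences land 8·i days after 2002-03-08 for i = 0, 1, 2, …
2002-03-22 is 14 days after the start; 14 ÷ 8 = 1 remainder 6; since the remainder is 6, round up to i = 2. First occurrence in the window: #3 on 2002-03-24 (2×8 = 16 days in).
2002-07-20 is 134 days after the start; 134 ÷ 8 = 16 remainder 6. Last occurrence in the window: #17 on 2002-07-14.
Occurrences #3 through #17: 15 in total.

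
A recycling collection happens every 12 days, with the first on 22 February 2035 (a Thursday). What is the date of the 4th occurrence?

30 March 2035

The 4th occurrence is 3 intervals after the first: 3 × 12 = 36 days after 22 February 2035.
February has 28 days — 6 days to the end of February leaves 30.
30 days into March → 30 March 2035.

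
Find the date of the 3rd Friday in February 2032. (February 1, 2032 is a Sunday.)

February 2032 begins on a Sunday, so the first Friday is February 6 (5 days later).
The 3rd Friday is 2 weeks later: 6 + 14 = 20.

February 20, 2032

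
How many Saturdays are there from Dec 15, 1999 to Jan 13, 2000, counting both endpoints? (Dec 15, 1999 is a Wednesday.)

4

Dec 15, 1999 is a Wednesday; the first Saturday on or after it is Dec 18, 1999 (3 days later).
From Dec 18, 1999 to Jan 13, 2000: 13 + 13 = 26 days (rest of Dec, Jan).
26 ÷ 7 = 3 full weeks with remainder 5, so 3 more Saturdays after the first → 4.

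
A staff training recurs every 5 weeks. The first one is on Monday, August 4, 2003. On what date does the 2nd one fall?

September 8, 2003

The 2nd occurrence is 1 interval after the first: 1 × 35 = 35 days after August 4, 2003.
August has 31 days — 27 days to the end of August leaves 8.
8 days into September → September 8, 2003.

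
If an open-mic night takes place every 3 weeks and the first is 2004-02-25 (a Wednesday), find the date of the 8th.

The 8th occurrence is 7 intervals after the first: 7 × 21 = 147 days after 2004-02-25.
February has 29 days — 4 days to the end of February leaves 143.
March has 31 days (112 left).
April has 30 days (82 left).
May has 31 days (51 left).
June has 30 days (21 left).
21 days into July → 2004-07-21.

2004-07-21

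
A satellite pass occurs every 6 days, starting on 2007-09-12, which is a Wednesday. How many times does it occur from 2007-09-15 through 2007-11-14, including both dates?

10

Occurrences land 6·i days after 2007-09-12 for i = 0, 1, 2, …
2007-09-15 is 3 days after the start; 3 ÷ 6 = 0 remainder 3; since the remainder is 3, round up to i = 1. First occurrence in the window: #2 on 2007-09-18 (1×6 = 6 days in).
2007-11-14 is 63 days after the start; 63 ÷ 6 = 10 remainder 3. Last occurrence in the window: #11 on 2007-11-11.
Occurrences #2 through #11: 10 in total.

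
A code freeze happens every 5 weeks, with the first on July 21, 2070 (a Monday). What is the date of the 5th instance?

December 8, 2070

The 5th occurrence is 4 intervals after the first: 4 × 35 = 140 days after July 21, 2070.
July has 31 days — 10 days to the end of July leaves 130.
August has 31 days (99 left).
September has 30 days (69 left).
October has 31 days (38 left).
November has 30 days (8 left).
8 days into December → December 8, 2070.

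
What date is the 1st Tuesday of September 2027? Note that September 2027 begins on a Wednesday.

September 2027 begins on a Wednesday, so the first Tuesday is September 7 (6 days later).

September 7, 2027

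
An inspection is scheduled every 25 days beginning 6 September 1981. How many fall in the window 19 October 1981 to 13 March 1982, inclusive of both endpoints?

Occurrences land 25·i days after 6 September 1981 for i = 0, 1, 2, …
19 October 1981 is 43 days after the start; 43 ÷ 25 = 1 remainder 18; since the remainder is 18, round up to i = 2. First occurrence in the window: #3 on 26 October 1981 (2×25 = 50 days in).
13 March 1982 is 188 days after the start; 188 ÷ 25 = 7 remainder 13. Last occurrence in the window: #8 on 28 February 1982.
Occurrences #3 through #8: 6 in total.

6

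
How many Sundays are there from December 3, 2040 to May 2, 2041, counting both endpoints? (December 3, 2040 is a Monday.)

December 3, 2040 is a Monday; the first Sunday on or after it is December 9, 2040 (6 days later).
From December 9, 2040 to May 2, 2041: 22 + 31 + 28 + 31 + 30 + 2 = 144 days (rest of December, January, February, March, April, May).
144 ÷ 7 = 20 full weeks with remainder 4, so 20 more Sundays after the first → 21.

21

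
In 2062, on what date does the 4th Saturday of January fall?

28 January 2062

January 2062 begins on a Sunday, so the first Saturday is January 7 (6 days later).
The 4th Saturday is 3 weeks later: 7 + 21 = 28.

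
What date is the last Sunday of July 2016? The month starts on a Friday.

July 31, 2016

July 2016 begins on a Friday, so the first Sunday is July 3 (2 days later).
July 2016 has 31 days. Adding weeks: 3, 10, 17, 24, 31 — the last one ≤ 31 is the 31st.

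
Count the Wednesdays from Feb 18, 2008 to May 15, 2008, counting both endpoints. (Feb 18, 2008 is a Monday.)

Feb 18, 2008 is a Monday; the first Wednesday on or after it is Feb 20, 2008 (2 days later).
From Feb 20, 2008 to May 15, 2008: 9 + 31 + 30 + 15 = 85 days (rest of Feb, Mar, Apr, May).
85 ÷ 7 = 12 full weeks with remainder 1, so 12 more Wednesdays after the first → 13.

13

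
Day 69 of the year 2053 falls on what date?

March 10, 2053

January has 31 days (69 − 31 = 38 remain).
February has 28 days (38 − 28 = 10 remain).
10 into March → March 10.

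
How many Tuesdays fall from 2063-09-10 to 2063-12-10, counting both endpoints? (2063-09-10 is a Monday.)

13

2063-09-10 is a Monday; the first Tuesday on or after it is 2063-09-11 (1 day later).
From 2063-09-11 to 2063-12-10: 19 + 31 + 30 + 10 = 90 days (rest of September, October, November, December).
90 ÷ 7 = 12 full weeks with remainder 6, so 12 more Tuesdays after the first → 13.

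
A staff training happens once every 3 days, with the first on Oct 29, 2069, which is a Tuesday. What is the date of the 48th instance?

The 48th occurrence is 47 intervals after the first: 47 × 3 = 141 days after Oct 29, 2069.
Oct has 31 days — 2 days to the end of Oct leaves 139.
Nov has 30 days (109 left).
Dec has 31 days (78 left).
Jan has 31 days (47 left).
Feb has 28 days (19 left).
19 days into Mar → Mar 19, 2070.

Mar 19, 2070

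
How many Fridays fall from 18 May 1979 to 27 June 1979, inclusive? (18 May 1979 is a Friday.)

18 May 1979 is a Friday; the first Friday on or after it is 18 May 1979.
From 18 May 1979 to 27 June 1979: 13 + 27 = 40 days (rest of May, June).
40 ÷ 7 = 5 full weeks with remainder 5, so 5 more Fridays after the first → 6.

6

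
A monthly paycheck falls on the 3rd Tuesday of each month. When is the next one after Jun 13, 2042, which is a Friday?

Jun 2042 starts on a Sunday; its first Tuesday is the 3rd, so the 3rd Tuesday is the 17th — Jun 17, 2042.
Jun 17, 2042 is after Jun 13, 2042, so that is the next one.

Jun 17, 2042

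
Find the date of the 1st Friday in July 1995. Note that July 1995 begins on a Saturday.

1995-07-07

July 1995 begins on a Saturday, so the first Friday is July 7 (6 days later).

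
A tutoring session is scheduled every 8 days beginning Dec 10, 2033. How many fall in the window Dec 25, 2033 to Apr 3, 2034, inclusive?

13

Occurrences land 8·i days after Dec 10, 2033 for i = 0, 1, 2, …
Dec 25, 2033 is 15 days after the start; 15 ÷ 8 = 1 remainder 7; since the remainder is 7, round up to i = 2. First occurrence in the window: #3 on Dec 26, 2033 (2×8 = 16 days in).
Apr 3, 2034 is 114 days after the start; 114 ÷ 8 = 14 remainder 2. Last occurrence in the window: #15 on Apr 1, 2034.
Occurrences #3 through #15: 13 in total.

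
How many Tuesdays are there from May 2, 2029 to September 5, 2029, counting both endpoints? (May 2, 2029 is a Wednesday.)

May 2, 2029 is a Wednesday; the first Tuesday on or after it is May 8, 2029 (6 days later).
From May 8, 2029 to September 5, 2029: 23 + 30 + 31 + 31 + 5 = 120 days (rest of May, June, July, August, September).
120 ÷ 7 = 17 full weeks with remainder 1, so 17 more Tuesdays after the first → 18.

18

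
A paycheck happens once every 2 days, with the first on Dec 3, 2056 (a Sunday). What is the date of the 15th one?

Dec 31, 2056

The 15th occurrence is 14 intervals after the first: 14 × 2 = 28 days after Dec 3, 2056.
28 days later is Dec 31, 2056.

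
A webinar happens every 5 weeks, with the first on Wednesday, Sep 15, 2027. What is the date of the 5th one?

Feb 2, 2028

The 5th occurrence is 4 intervals after the first: 4 × 35 = 140 days after Sep 15, 2027.
Sep has 30 days — 15 days to the end of Sep leaves 125.
Oct has 31 days (94 left).
Nov has 30 days (64 left).
Dec has 31 days (33 left).
Jan has 31 days (2 left).
2 days into Feb → Feb 2, 2028.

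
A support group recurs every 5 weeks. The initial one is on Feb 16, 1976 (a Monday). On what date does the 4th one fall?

May 31, 1976

The 4th occurrence is 3 intervals after the first: 3 × 35 = 105 days after Feb 16, 1976.
Feb has 29 days — 13 days to the end of Feb leaves 92.
Mar has 31 days (61 left).
Apr has 30 days (31 left).
31 days into May → May 31, 1976.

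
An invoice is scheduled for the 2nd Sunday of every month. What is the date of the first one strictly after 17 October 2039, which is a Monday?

13 November 2039

October 2039 starts on a Saturday; its first Sunday is the 2nd, so the 2nd Sunday is the 9th — 9 October 2039.
That is not after 17 October 2039, so look at November 2039.
November 2039 starts on a Tuesday; its first Sunday is the 6th, so the 2nd Sunday is the 13th — 13 November 2039.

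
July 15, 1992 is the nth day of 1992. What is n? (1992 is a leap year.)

197

Days in months before July: 31 + 29 + 31 + 30 + 31 + 30 = 182.
Plus 15 days into July → day 197.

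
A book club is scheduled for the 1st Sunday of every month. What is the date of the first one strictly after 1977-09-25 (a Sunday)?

September 1977 starts on a Thursday, so its 1st Sunday is 1977-09-04 (3 days in).
That is not after 1977-09-25, so look at October 1977.
October 1977 starts on a Saturday, so its 1st Sunday is 1977-10-02 (1 day in).

1977-10-02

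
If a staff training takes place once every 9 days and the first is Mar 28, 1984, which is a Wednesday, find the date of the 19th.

The 19th occurrence is 18 intervals after the first: 18 × 9 = 162 days after Mar 28, 1984.
Mar has 31 days — 3 days to the end of Mar leaves 159.
Apr has 30 days (129 left).
May has 31 days (98 left).
Jun has 30 days (68 left).
Jul has 31 days (37 left).
Aug has 31 days (6 left).
6 days into Sep → Sep 6, 1984.

Sep 6, 1984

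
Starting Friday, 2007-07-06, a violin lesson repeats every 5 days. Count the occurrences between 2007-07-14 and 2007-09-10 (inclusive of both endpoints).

Occurrences land 5·i days after 2007-07-06 for i = 0, 1, 2, …
2007-07-14 is 8 days after the start; 8 ÷ 5 = 1 remainder 3; since the remainder is 3, round up to i = 2. First occurrence in the window: #3 on 2007-07-16 (2×5 = 10 days in).
2007-09-10 is 66 days after the start; 66 ÷ 5 = 13 remainder 1. Last occurrence in the window: #14 on 2007-09-09.
Occurrences #3 through #14: 12 in total.

12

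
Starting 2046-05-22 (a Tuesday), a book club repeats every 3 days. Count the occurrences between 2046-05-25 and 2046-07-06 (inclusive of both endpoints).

Occurrences land 3·i days after 2046-05-22 for i = 0, 1, 2, …
2046-05-25 is 3 days after the start; 3 ÷ 3 = 1 remainder 0. First occurrence in the window: #2 on 2046-05-25 (1×3 = 3 days in).
2046-07-06 is 45 days after the start; 45 ÷ 3 = 15 remainder 0. Last occurrence in the window: #16 on 2046-07-06.
Occurrences #2 through #16: 15 in total.

15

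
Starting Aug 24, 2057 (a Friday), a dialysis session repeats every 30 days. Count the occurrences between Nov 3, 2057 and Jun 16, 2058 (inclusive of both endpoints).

Occurrences land 30·i days after Aug 24, 2057 for i = 0, 1, 2, …
Nov 3, 2057 is 71 days after the start; 71 ÷ 30 = 2 remainder 11; since the remainder is 11, round up to i = 3. First occurrence in the window: #4 on Nov 22, 2057 (3×30 = 90 days in).
Jun 16, 2058 is 296 days after the start; 296 ÷ 30 = 9 remainder 26. Last occurrence in the window: #10 on May 21, 2058.
Occurrences #4 through #10: 7 in total.

7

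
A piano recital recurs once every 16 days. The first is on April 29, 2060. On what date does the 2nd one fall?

May 15, 2060

The 2nd occurrence is 1 interval after the first: 1 × 16 = 16 days after April 29, 2060.
April has 30 days — 1 day to the end of April leaves 15.
15 days into May → May 15, 2060.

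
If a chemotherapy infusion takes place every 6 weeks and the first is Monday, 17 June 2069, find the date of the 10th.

30 June 2070

The 10th occurrence is 9 intervals after the first: 9 × 42 = 378 days after 17 June 2069.
June has 30 days — 13 days to the end of June leaves 365.
July has 31 days (334 left).
August has 31 days (303 left).
September has 30 days (273 left).
October has 31 days (242 left).
November has 30 days (212 left).
December has 31 days (181 left).
January has 31 days (150 left).
February has 28 days (122 left).
March has 31 days (91 left).
April has 30 days (61 left).
May has 31 days (30 left).
30 days into June → 30 June 2070.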